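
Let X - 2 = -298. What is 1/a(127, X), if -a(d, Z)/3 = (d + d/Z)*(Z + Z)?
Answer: 1/224790 ≈ 4.4486e-6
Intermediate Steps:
X = -296 (X = 2 - 298 = -296)
a(d, Z) = -6*Z*(d + d/Z) (a(d, Z) = -3*(d + d/Z)*(Z + Z) = -3*(d + d/Z)*2*Z = -6*Z*(d + d/Z))
1/a(127, X) = 1/(-6*127*(1 - 296)) = 1/(-6*127*(-295)) = 1/224790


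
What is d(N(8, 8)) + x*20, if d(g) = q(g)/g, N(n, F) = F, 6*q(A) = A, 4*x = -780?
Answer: -23399/6 ≈ -3899.8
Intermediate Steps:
x = -195 (x = (1/4)*(-780) = -195)
q(A) = A/6
d(g) = 1/6 (d(g) = (g/6)/g = 1/6)
d(N(8, 8)) + x*20 = 1/6 - 195*20 = 1/6 - 3900 = -23399/6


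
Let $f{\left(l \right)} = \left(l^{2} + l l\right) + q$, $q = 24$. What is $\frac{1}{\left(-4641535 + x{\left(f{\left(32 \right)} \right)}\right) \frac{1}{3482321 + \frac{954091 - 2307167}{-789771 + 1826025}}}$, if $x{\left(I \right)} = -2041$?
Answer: $- \frac{1804283856229}{2405962102152} \approx -0.74992$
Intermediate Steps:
$f{\left(l \right)} = 24 + 2 l^{2}$ ($f{\left(l \right)} = \left(l^{2} + l l\right) + 24 = \left(l^{2} + l^{2}\right) + 24 = 2 l^{2} + 24 = 24 + 2 l^{2}$)
$\frac{1}{\left(-4641535 + x{\left(f{\left(32 \right)} \right)}\right) \frac{1}{3482321 + \frac{954091 - 2307167}{-789771 + 1826025}}} = \frac{1}{\left(-4641535 - 2041\right) \frac{1}{3482321 + \frac{954091 - 2307167}{-789771 + 1826025}}} = \frac{1}{\left(-4643576\right) \frac{1}{3482321 - \frac{1353076}{1036254}}} = \frac{1}{\left(-4643576\right) \frac{1}{3482321 - \frac{676538}{518127}}} = \frac{1}{\left(-4643576\right) \frac{1}{\frac{1804283856229}{518127}}} = \frac{1}{\left(-4643576\right) \frac{518127}{1804283856229}} = \frac{1}{- \frac{2405962102152}{1804283856229}} = - \frac{1804283856229}{2405962102152}$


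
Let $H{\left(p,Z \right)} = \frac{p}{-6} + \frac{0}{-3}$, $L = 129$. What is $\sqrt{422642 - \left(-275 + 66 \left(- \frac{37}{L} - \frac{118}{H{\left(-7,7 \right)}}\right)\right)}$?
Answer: $\frac{\sqrt{38923218719}}{301} \approx 655.45$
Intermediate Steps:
$H{\left(p,Z \right)} = - \frac{p}{6}$ ($H{\left(p,Z \right)} = p \left(- \frac{1}{6}\right) + 0 \left(- \frac{1}{3}\right) = - \frac{p}{6} + 0 = - \frac{p}{6}$)
$\sqrt{422642 - \left(-275 + 66 \left(- \frac{37}{L} - \frac{118}{H{\left(-7,7 \right)}}\right)\right)} = \sqrt{422642 - \left(-275 + 66 \left(- \frac{37}{129} - \frac{118}{\left(- \frac{1}{6}\right) \left(-7\right)}\right)\right)} = \sqrt{422642 - \left(-275 + 66 \left(\left(-37\right) \frac{1}{129} - \frac{118}{\frac{7}{6}}\right)\right)} = \sqrt{422642 - \left(-275 + 66 \left(- \frac{37}{129} - \frac{708}{7}\right)\right)} = \sqrt{422642 + \left(\left(-66\right) \left(- \frac{91591}{903}\right) + 275\right)} = \sqrt{422642 + \left(\frac{2015002}{301} + 275\right)} = \sqrt{422642 + \frac{2097777}{301}} = \sqrt{\frac{129313019}{301}} = \frac{\sqrt{38923218719}}{301}$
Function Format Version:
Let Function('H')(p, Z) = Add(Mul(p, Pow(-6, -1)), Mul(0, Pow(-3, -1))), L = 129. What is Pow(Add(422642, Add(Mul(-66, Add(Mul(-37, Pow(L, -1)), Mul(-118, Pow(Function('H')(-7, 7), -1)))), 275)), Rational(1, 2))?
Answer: Mul(Rational(1, 301), Pow(38923218719, Rational(1, 2))) ≈ 655.45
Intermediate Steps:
Function('H')(p, Z) = Mul(Rational(-1, 6), p) (Function('H')(p, Z) = Add(Mul(p, Rational(-1, 6)), Mul(0, Rational(-1, 3))) = Add(Mul(Rational(-1, 6), p), 0) = Mul(Rational(-1, 6), p))
Pow(Add(422642, Add(Mul(-66, Add(Mul(-37, Pow(L, -1)), Mul(-118, Pow(Function('H')(-7, 7), -1)))), 275)), Rational(1, 2)) = Pow(Add(422642, Add(Mul(-66, Add(Mul(-37, Pow(129, -1)), Mul(-118, Pow(Mul(Rational(-1, 6), -7), -1)))), 275)), Rational(1, 2)) = Pow(Add(422642, Add(Mul(-66, Add(Mul(-37, Rational(1, 129)), Mul(-118, Pow(Rational(7, 6), -1)))), 275)), Rational(1, 2)) = Pow(Add(422642, Add(Mul(-66, Add(Rational(-37, 129), Mul(-118, Rational(6, 7)))), 275)), Rational(1, 2)) = Pow(Add(422642, Add(Mul(-66, Add(Rational(-37, 129), Rational(-708, 7))), 275)), Rational(1, 2)) = Pow(Add(422642, Add(Mul(-66, Rational(-91591, 903)), 275)), Rational(1, 2)) = Pow(Add(422642, Add(Rational(2015002, 301), 275)), Rational(1, 2)) = Pow(Add(422642, Rational(2097777, 301)), Rational(1, 2)) = Pow(Rational(129313019, 301), Rational(1, 2)) = Mul(Rational(1, 301), Pow(38923218719, Rational(1, 2)))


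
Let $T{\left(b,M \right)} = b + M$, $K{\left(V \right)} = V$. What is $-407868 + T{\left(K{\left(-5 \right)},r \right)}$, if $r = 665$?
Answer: $-407208$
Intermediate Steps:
$T{\left(b,M \right)} = M + b$
$-407868 + T{\left(K{\left(-5 \right)},r \right)} = -407868 + \left(665 - 5\right) = -407868 + 660 = -407208$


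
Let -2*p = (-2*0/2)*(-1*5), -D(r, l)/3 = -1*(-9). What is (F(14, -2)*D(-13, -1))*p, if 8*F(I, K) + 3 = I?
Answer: 0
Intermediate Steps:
F(I, K) = -3/8 + I/8
D(r, l) = -27 (D(r, l) = -(-3)*(-9) = -3*9 = -27)
p = 0 (p = --2*0/2*(-1*5)/2 = -0*(1/2)*(-5)/2 = -0*(-5) = -1/2*0 = 0)
(F(14, -2)*D(-13, -1))*p = ((-3/8 + (1/8)*14)*(-27))*0 = ((-3/8 + 7/4)*(-27))*0 = ((11/8)*(-27))*0 = -297/8*0 = 0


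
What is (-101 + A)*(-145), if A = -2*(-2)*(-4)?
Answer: 16965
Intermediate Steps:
A = -16 (A = 4*(-4) = -16)
(-101 + A)*(-145) = (-101 - 16)*(-145) = -117*(-145) = 16965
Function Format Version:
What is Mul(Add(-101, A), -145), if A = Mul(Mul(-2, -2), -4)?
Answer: 16965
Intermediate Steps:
A = -16 (A = Mul(4, -4) = -16)
Mul(Add(-101, A), -145) = Mul(Add(-101, -16), -145) = Mul(-117, -145) = 16965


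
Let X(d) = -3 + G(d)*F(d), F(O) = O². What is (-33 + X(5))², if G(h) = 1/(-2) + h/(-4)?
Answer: 101761/16 ≈ 6360.1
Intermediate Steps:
G(h) = -½ - h/4 (G(h) = 1*(-½) + h*(-¼) = -½ - h/4)
X(d) = -3 + d²*(-½ - d/4) (X(d) = -3 + (-½ - d/4)*d² = -3 + d²*(-½ - d/4))
(-33 + X(5))² = (-33 + (-3 - ¼*5²*(2 + 5)))² = (-33 + (-3 - ¼*25*7))² = (-33 + (-3 - 175/4))² = (-33 - 187/4)² = (-319/4)² = 101761/16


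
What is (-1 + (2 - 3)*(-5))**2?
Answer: 16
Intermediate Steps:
(-1 + (2 - 3)*(-5))**2 = (-1 - 1*(-5))**2 = (-1 + 5)**2 = 4**2 = 16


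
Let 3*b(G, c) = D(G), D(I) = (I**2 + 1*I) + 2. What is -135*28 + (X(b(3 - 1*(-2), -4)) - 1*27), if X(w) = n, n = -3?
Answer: -3810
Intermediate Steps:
D(I) = 2 + I + I**2 (D(I) = (I**2 + I) + 2 = (I + I**2) + 2 = 2 + I + I**2)
b(G, c) = 2/3 + G/3 + G**2/3 (b(G, c) = (2 + G + G**2)/3 = 2/3 + G/3 + G**2/3)
X(w) = -3
-135*28 + (X(b(3 - 1*(-2), -4)) - 1*27) = -135*28 + (-3 - 1*27) = -3780 + (-3 - 27) = -3780 - 30 = -3810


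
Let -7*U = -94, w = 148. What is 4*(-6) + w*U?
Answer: 13744/7 ≈ 1963.4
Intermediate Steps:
U = 94/7 (U = -⅐*(-94) = 94/7 ≈ 13.429)
4*(-6) + w*U = 4*(-6) + 148*(94/7) = -24 + 13912/7 = 13744/7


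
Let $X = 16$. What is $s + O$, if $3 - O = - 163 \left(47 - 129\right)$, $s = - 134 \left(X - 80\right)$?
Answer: $-4787$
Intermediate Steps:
$s = 8576$ ($s = - 134 \left(16 - 80\right) = \left(-134\right) \left(-64\right) = 8576$)
$O = -13363$ ($O = 3 - - 163 \left(47 - 129\right) = 3 - \left(-163\right) \left(-82\right) = 3 - 13366 = -13363$)
$s + O = 8576 - 13363 = -4787$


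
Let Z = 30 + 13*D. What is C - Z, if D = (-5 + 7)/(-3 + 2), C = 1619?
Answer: 1615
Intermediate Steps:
D = -2 (D = 2/(-1) = 2*(-1) = -2)
Z = 4 (Z = 30 + 13*(-2) = 30 - 26 = 4)
C - Z = 1619 - 1*4 = 1619 - 4 = 1615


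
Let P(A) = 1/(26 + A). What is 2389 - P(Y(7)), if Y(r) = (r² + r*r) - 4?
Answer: 286679/120 ≈ 2389.0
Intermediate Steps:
Y(r) = -4 + 2*r² (Y(r) = (r² + r²) - 4 = 2*r² - 4 = -4 + 2*r²)
2389 - P(Y(7)) = 2389 - 1/(26 + (-4 + 2*7²)) = 2389 - 1/(26 + (-4 + 2*49)) = 2389 - 1/(26 + (-4 + 98)) = 2389 - 1/(26 + 94) = 2389 - 1/120 = 286679/120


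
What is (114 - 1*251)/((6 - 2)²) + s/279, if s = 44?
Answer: -37519/4464 ≈ -8.4048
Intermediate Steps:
(114 - 1*251)/((6 - 2)²) + s/279 = (114 - 1*251)/((6 - 2)²) + 44/279 = (114 - 251)/(4²) + 44*(1/279) = -137/16 + 44/279 = -37519/4464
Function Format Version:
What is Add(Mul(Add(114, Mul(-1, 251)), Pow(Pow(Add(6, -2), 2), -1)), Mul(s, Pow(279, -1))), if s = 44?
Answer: Rational(-37519, 4464) ≈ -8.4048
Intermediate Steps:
Add(Mul(Add(114, Mul(-1, 251)), Pow(Pow(Add(6, -2), 2), -1)), Mul(s, Pow(279, -1))) = Add(Mul(Add(114, Mul(-1, 251)), Pow(Pow(Add(6, -2), 2), -1)), Mul(44, Pow(279, -1))) = Add(Mul(Add(114, -251), Pow(Pow(4, 2), -1)), Mul(44, Rational(1, 279))) = Add(Mul(-137, Pow(16, -1)), Rational(44, 279)) = Add(Mul(-137, Rational(1, 16)), Rational(44, 279)) = Add(Rational(-137, 16), Rational(44, 279)) = Rational(-37519, 4464)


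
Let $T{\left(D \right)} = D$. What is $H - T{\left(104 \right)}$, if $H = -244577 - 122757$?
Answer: $-367438$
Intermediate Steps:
$H = -367334$
$H - T{\left(104 \right)} = -367334 - 104 = -367438$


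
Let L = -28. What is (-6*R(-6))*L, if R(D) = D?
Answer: -1008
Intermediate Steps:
(-6*R(-6))*L = -6*(-6)*(-28) = 36*(-28) = -1008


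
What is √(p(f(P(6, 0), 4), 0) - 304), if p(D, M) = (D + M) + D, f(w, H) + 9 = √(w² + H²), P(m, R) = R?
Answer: I*√314 ≈ 17.72*I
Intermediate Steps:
f(w, H) = -9 + √(H² + w²) (f(w, H) = -9 + √(w² + H²) = -9 + √(H² + w²))
p(D, M) = M + 2*D
√(p(f(P(6, 0), 4), 0) - 304) = √((0 + 2*(-9 + √(4² + 0²))) - 304) = √((0 + 2*(-9 + √(16 + 0))) - 304) = √((0 + 2*(-9 + √16)) - 304) = √((0 + 2*(-9 + 4)) - 304) = √((0 + 2*(-5)) - 304) = √((0 - 10) - 304) = √(-10 - 304) = √(-314) = I*√314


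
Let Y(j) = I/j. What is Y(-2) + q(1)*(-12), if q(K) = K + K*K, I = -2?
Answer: -23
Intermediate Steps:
Y(j) = -2/j
q(K) = K + K²
Y(-2) + q(1)*(-12) = -2/(-2) + (1*(1 + 1))*(-12) = -2*(-½) + (1*2)*(-12) = 1 + 2*(-12) = 1 - 24 = -23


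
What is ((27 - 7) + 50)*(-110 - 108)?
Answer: -15260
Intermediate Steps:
((27 - 7) + 50)*(-110 - 108) = (20 + 50)*(-218) = 70*(-218) = -15260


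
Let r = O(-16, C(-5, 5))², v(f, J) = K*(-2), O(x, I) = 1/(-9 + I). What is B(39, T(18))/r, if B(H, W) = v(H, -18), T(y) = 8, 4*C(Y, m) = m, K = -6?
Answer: 2883/4 ≈ 720.75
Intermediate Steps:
C(Y, m) = m/4
v(f, J) = 12 (v(f, J) = -6*(-2) = 12)
B(H, W) = 12
r = 16/961 (r = (1/(-9 + (¼)*5))² = (1/(-9 + 5/4))² = (1/(-31/4))² = (-4/31)² = 16/961 ≈ 0.016649)
B(39, T(18))/r = 12/(16/961) = 12*(961/16) = 2883/4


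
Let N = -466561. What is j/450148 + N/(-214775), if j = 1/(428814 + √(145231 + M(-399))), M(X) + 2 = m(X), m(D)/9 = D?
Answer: 19309513839179338511837/8888871626217905479300 - √141638/82773801664233784 ≈ 2.1723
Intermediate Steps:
m(D) = 9*D
M(X) = -2 + 9*X
j = 1/(428814 + √141638) (j = 1/(428814 + √(145231 + (-2 + 9*(-399)))) = 1/(428814 + √(145231 + (-2 - 3591))) = 1/(428814 + √(145231 - 3593)) = 1/(428814 + √141638) ≈ 2.3300e-6)
j/450148 + N/(-214775) = (214407/91940652479 - √141638/183881304958)/450148 - 466561/(-214775) = (214407/91940652479 - √141638/183881304958)*(1/450148) - 466561*(-1/214775) = (214407/41386900832116892 - √141638/82773801664233784) + 466561/214775 = 19309513839179338511837/8888871626217905479300 - √141638/82773801664233784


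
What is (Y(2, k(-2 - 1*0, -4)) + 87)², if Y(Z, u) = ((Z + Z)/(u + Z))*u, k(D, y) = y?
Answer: 9025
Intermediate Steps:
Y(Z, u) = 2*Z*u/(Z + u) (Y(Z, u) = ((2*Z)/(Z + u))*u = (2*Z/(Z + u))*u = 2*Z*u/(Z + u))
(Y(2, k(-2 - 1*0, -4)) + 87)² = (2*2*(-4)/(2 - 4) + 87)² = (2*2*(-4)/(-2) + 87)² = (2*2*(-4)*(-½) + 87)² = (8 + 87)² = 95² = 9025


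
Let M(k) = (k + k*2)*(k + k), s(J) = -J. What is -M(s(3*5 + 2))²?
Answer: -3006756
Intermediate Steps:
M(k) = 6*k² (M(k) = (k + 2*k)*(2*k) = (3*k)*(2*k) = 6*k²)
-M(s(3*5 + 2))² = -(6*(-(3*5 + 2))²)² = -(6*(-(15 + 2))²)² = -(6*(-1*17)²)² = -(6*(-17)²)² = -(6*289)² = -1*1734² = -1*3006756 = -3006756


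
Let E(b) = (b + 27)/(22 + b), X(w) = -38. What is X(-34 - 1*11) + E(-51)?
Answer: -1078/29 ≈ -37.172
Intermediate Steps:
E(b) = (27 + b)/(22 + b)
X(-34 - 1*11) + E(-51) = -38 + (27 - 51)/(22 - 51) = -38 - 24/(-29) = -38 - 1/29*(-24) = -38 + 24/29 = -1078/29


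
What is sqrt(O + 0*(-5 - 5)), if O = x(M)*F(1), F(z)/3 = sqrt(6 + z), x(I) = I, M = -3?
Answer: 3*I*7**(1/4) ≈ 4.8797*I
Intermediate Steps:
F(z) = 3*sqrt(6 + z)
O = -9*sqrt(7) (O = -9*sqrt(6 + 1) = -9*sqrt(7) ≈ -23.812)
sqrt(O + 0*(-5 - 5)) = sqrt(-9*sqrt(7) + 0*(-5 - 5)) = sqrt(-9*sqrt(7) + 0*(-10)) = sqrt(-9*sqrt(7) + 0) = sqrt(-9*sqrt(7)) = 3*I*7**(1/4)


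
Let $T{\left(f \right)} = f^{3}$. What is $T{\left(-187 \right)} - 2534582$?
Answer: $-9073785$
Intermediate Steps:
$T{\left(-187 \right)} - 2534582 = \left(-187\right)^{3} - 2534582 = -6539203 - 2534582 = -9073785$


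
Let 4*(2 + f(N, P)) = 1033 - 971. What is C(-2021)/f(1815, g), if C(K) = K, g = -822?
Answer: -4042/27 ≈ -149.70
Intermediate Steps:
f(N, P) = 27/2 (f(N, P) = -2 + (1033 - 971)/4 = -2 + (¼)*62 = -2 + 31/2 = 27/2)
C(-2021)/f(1815, g) = -2021/27/2 = -2021*2/27 = -4042/27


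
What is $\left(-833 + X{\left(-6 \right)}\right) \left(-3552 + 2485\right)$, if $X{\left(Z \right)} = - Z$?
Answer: $882409$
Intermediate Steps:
$\left(-833 + X{\left(-6 \right)}\right) \left(-3552 + 2485\right) = \left(-833 - -6\right) \left(-3552 + 2485\right) = \left(-833 + 6\right) \left(-1067\right) = \left(-827\right) \left(-1067\right) = 882409$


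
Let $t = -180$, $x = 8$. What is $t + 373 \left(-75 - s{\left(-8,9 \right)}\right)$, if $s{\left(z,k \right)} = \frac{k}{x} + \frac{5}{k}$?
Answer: $- \frac{2072293}{72} \approx -28782.0$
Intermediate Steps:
$s{\left(z,k \right)} = \frac{5}{k} + \frac{k}{8}$ ($s{\left(z,k \right)} = \frac{k}{8} + \frac{5}{k} = \frac{5}{k} + \frac{k}{8}$)
$t + 373 \left(-75 - s{\left(-8,9 \right)}\right) = -180 + 373 \left(-75 - \left(\frac{5}{9} + \frac{1}{8} \cdot 9\right)\right) = -180 + 373 \left(-75 - \left(5 \cdot \frac{1}{9} + \frac{9}{8}\right)\right) = -180 + 373 \left(-75 - \left(\frac{5}{9} + \frac{9}{8}\right)\right) = -180 + 373 \left(-75 - \frac{121}{72}\right) = -180 + 373 \left(- \frac{5521}{72}\right) = -180 - \frac{2059333}{72} = - \frac{2072293}{72}$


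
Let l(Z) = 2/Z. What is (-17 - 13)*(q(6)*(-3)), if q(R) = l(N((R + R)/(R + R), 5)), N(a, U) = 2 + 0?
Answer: 90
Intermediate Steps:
N(a, U) = 2
q(R) = 1 (q(R) = 2/2 = 2*(½) = 1)
(-17 - 13)*(q(6)*(-3)) = (-17 - 13)*(1*(-3)) = -30*(-3) = 90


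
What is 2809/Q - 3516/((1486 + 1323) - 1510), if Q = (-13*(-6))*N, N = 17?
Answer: -337775/574158 ≈ -0.58830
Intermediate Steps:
Q = 1326 (Q = -13*(-6)*17 = 78*17 = 1326)
2809/Q - 3516/((1486 + 1323) - 1510) = 2809/1326 - 3516/((1486 + 1323) - 1510) = 2809*(1/1326) - 3516/(2809 - 1510) = 2809/1326 - 3516/1299 = 2809/1326 - 3516*1/1299 = 2809/1326 - 1172/433 = -337775/574158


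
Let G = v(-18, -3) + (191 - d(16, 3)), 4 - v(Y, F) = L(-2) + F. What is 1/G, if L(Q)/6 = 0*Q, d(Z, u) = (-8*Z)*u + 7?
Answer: 1/575 ≈ 0.0017391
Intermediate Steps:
d(Z, u) = 7 - 8*Z*u (d(Z, u) = -8*Z*u + 7 = 7 - 8*Z*u)
L(Q) = 0 (L(Q) = 6*(0*Q) = 6*0 = 0)
v(Y, F) = 4 - F (v(Y, F) = 4 - (0 + F) = 4 - F)
G = 575 (G = (4 - 1*(-3)) + (191 - (7 - 8*16*3)) = (4 + 3) + (191 - (7 - 384)) = 7 + (191 - 1*(-377)) = 7 + (191 + 377) = 7 + 568 = 575)
1/G = 1/575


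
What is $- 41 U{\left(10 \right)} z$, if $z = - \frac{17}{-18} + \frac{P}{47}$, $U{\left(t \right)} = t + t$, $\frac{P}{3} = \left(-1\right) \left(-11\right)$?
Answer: $- \frac{571130}{423} \approx -1350.2$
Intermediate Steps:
$P = 33$ ($P = 3 \left(\left(-1\right) \left(-11\right)\right) = 3 \cdot 11 = 33$)
$U{\left(t \right)} = 2 t$
$z = \frac{1393}{846}$ ($z = - \frac{17}{-18} + \frac{33}{47} = \left(-17\right) \left(- \frac{1}{18}\right) + 33 \cdot \frac{1}{47} = \frac{17}{18} + \frac{33}{47} = \frac{1393}{846} \approx 1.6466$)
$- 41 U{\left(10 \right)} z = - 41 \cdot 2 \cdot 10 \cdot \frac{1393}{846} = \left(-41\right) 20 \cdot \frac{1393}{846} = \left(-820\right) \frac{1393}{846} = - \frac{571130}{423}$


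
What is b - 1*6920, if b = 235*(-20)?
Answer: -11620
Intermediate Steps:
b = -4700
b - 1*6920 = -4700 - 1*6920 = -4700 - 6920 = -11620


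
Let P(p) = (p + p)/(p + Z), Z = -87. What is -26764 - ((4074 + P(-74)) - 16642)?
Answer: -2285704/161 ≈ -14197.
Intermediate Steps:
P(p) = 2*p/(-87 + p) (P(p) = (p + p)/(p - 87) = (2*p)/(-87 + p) = 2*p/(-87 + p))
-26764 - ((4074 + P(-74)) - 16642) = -26764 - ((4074 + 2*(-74)/(-87 - 74)) - 16642) = -26764 - ((4074 + 2*(-74)/(-161)) - 16642) = -26764 - ((4074 + 2*(-74)*(-1/161)) - 16642) = -26764 - ((4074 + 148/161) - 16642) = -26764 - (656062/161 - 16642) = -26764 - 1*(-2023300/161) = -26764 + 2023300/161 = -2285704/161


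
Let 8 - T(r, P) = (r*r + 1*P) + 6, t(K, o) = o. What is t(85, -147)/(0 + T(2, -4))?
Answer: -147/2 ≈ -73.500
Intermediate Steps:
T(r, P) = 2 - P - r² (T(r, P) = 8 - ((r*r + 1*P) + 6) = 8 - ((r² + P) + 6) = 8 - ((P + r²) + 6) = 8 - (6 + P + r²) = 8 + (-6 - P - r²) = 2 - P - r²)
t(85, -147)/(0 + T(2, -4)) = -147/(0 + (2 - 1*(-4) - 1*2²)) = -147/(0 + (2 + 4 - 1*4)) = -147/(0 + (2 + 4 - 4)) = -147/(0 + 2) = -147/2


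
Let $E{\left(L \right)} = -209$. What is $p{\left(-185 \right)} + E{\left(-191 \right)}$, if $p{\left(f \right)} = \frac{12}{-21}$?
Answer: $- \frac{1467}{7} \approx -209.57$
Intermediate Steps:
$p{\left(f \right)} = - \frac{4}{7}$ ($p{\left(f \right)} = 12 \left(- \frac{1}{21}\right) = - \frac{4}{7}$)
$p{\left(-185 \right)} + E{\left(-191 \right)} = - \frac{4}{7} - 209 = - \frac{1467}{7}$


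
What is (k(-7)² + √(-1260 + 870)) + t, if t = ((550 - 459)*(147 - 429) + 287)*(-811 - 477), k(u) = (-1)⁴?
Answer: 32683001 + I*√390 ≈ 3.2683e+7 + 19.748*I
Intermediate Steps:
k(u) = 1
t = 32683000 (t = (91*(-282) + 287)*(-1288) = (-25662 + 287)*(-1288) = -25375*(-1288) = 32683000)
(k(-7)² + √(-1260 + 870)) + t = (1² + √(-1260 + 870)) + 32683000 = (1 + √(-390)) + 32683000 = (1 + I*√390) + 32683000 = 32683001 + I*√390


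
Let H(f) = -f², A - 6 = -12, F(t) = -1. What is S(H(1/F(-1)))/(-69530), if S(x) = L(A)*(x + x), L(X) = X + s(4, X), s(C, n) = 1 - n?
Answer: 1/34765 ≈ 2.8765e-5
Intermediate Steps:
A = -6 (A = 6 - 12 = -6)
L(X) = 1 (L(X) = X + (1 - X) = 1)
S(x) = 2*x (S(x) = 1*(x + x) = 1*(2*x) = 2*x)
S(H(1/F(-1)))/(-69530) = (2*(-(1/(-1))²))/(-69530) = (2*(-1*(-1)²))*(-1/69530) = (2*(-1*1))*(-1/69530) = (2*(-1))*(-1/69530) = -2*(-1/69530) = 1/34765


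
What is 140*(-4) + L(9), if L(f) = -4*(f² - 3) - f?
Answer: -881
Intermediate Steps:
L(f) = 12 - f - 4*f² (L(f) = -4*(-3 + f²) - f = (12 - 4*f²) - f = 12 - f - 4*f²)
140*(-4) + L(9) = 140*(-4) + (12 - 1*9 - 4*9²) = -560 + (12 - 9 - 4*81) = -560 + (12 - 9 - 324) = -560 - 321 = -881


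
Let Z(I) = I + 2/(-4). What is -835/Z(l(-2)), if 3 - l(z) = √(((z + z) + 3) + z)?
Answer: -8350/37 - 3340*I*√3/37 ≈ -225.68 - 156.35*I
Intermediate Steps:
l(z) = 3 - √(3 + 3*z) (l(z) = 3 - √(((z + z) + 3) + z) = 3 - √((2*z + 3) + z) = 3 - √((3 + 2*z) + z) = 3 - √(3 + 3*z))
Z(I) = -½ + I (Z(I) = I + 2*(-¼) = I - ½ = -½ + I)
-835/Z(l(-2)) = -835/(-½ + (3 - √(3 + 3*(-2)))) = -835/(-½ + (3 - √(3 - 6))) = -835/(-½ + (3 - √(-3))) = -835/(-½ + (3 - I*√3)) = -835/(5/2 - I*√3)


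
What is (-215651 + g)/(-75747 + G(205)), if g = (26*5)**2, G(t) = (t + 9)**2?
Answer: 198751/29951 ≈ 6.6359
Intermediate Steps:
G(t) = (9 + t)**2
g = 16900 (g = 130**2 = 16900)
(-215651 + g)/(-75747 + G(205)) = (-215651 + 16900)/(-75747 + (9 + 205)**2) = -198751/(-75747 + 214**2) = -198751/(-75747 + 45796) = -198751/(-29951) = -198751*(-1/29951) = 198751/29951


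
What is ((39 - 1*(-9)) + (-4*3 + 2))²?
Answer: 1444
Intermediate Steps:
((39 - 1*(-9)) + (-4*3 + 2))² = ((39 + 9) + (-12 + 2))² = (48 - 10)² = 38² = 1444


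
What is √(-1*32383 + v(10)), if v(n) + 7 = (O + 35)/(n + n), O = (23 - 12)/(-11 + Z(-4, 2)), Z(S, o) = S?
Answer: 13*I*√172482/30 ≈ 179.97*I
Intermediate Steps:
O = -11/15 (O = (23 - 12)/(-11 - 4) = 11/(-15) = 11*(-1/15) = -11/15 ≈ -0.73333)
v(n) = -7 + 257/(15*n) (v(n) = -7 + (-11/15 + 35)/(n + n) = -7 + 514/(15*((2*n))) = -7 + 514*(1/(2*n))/15 = -7 + 257/(15*n))
√(-1*32383 + v(10)) = √(-1*32383 + (-7 + (257/15)/10)) = √(-32383 + (-7 + (257/15)*(⅒))) = √(-32383 + (-7 + 257/150)) = √(-32383 - 793/150) = √(-4858243/150) = 13*I*√172482/30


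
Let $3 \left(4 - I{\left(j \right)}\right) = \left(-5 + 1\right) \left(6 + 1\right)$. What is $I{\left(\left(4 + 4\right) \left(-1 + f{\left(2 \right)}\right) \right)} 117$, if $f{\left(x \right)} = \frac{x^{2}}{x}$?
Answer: $1560$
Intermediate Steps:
$f{\left(x \right)} = x$
$I{\left(j \right)} = \frac{40}{3}$ ($I{\left(j \right)} = 4 - \frac{\left(-5 + 1\right) \left(6 + 1\right)}{3} = 4 - \frac{\left(-4\right) 7}{3} = 4 - - \frac{28}{3} = 4 + \frac{28}{3} = \frac{40}{3}$)
$I{\left(\left(4 + 4\right) \left(-1 + f{\left(2 \right)}\right) \right)} 117 = \frac{40}{3} \cdot 117 = 1560$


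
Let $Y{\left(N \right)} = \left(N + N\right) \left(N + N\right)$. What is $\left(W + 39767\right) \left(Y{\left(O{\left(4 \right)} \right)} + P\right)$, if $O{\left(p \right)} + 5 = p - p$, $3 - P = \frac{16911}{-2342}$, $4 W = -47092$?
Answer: $\frac{3613143589}{1171} \approx 3.0855 \cdot 10^{6}$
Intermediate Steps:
$W = -11773$ ($W = \frac{1}{4} \left(-47092\right) = -11773$)
$P = \frac{23937}{2342}$ ($P = 3 - \frac{16911}{-2342} = 3 - 16911 \left(- \frac{1}{2342}\right) = 3 - - \frac{16911}{2342} = 3 + \frac{16911}{2342} = \frac{23937}{2342} \approx 10.221$)
$O{\left(p \right)} = -5$ ($O{\left(p \right)} = -5 + \left(p - p\right) = -5 + 0 = -5$)
$Y{\left(N \right)} = 4 N^{2}$ ($Y{\left(N \right)} = 2 N 2 N = 4 N^{2}$)
$\left(W + 39767\right) \left(Y{\left(O{\left(4 \right)} \right)} + P\right) = \left(-11773 + 39767\right) \left(4 \left(-5\right)^{2} + \frac{23937}{2342}\right) = 27994 \left(4 \cdot 25 + \frac{23937}{2342}\right) = 27994 \left(100 + \frac{23937}{2342}\right) = 27994 \cdot \frac{258137}{2342} = \frac{3613143589}{1171}$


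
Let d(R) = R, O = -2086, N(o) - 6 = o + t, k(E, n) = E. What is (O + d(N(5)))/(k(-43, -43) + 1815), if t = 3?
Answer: -518/443 ≈ -1.1693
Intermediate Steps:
N(o) = 9 + o (N(o) = 6 + (o + 3) = 6 + (3 + o) = 9 + o)
(O + d(N(5)))/(k(-43, -43) + 1815) = (-2086 + (9 + 5))/(-43 + 1815) = (-2086 + 14)/1772 = -2072*1/1772 = -518/443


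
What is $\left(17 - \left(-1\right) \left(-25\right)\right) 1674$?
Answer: $-13392$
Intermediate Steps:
$\left(17 - \left(-1\right) \left(-25\right)\right) 1674 = \left(17 - 25\right) 1674 = \left(-8\right) 1674 = -13392$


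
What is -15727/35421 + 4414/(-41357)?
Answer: -806769833/1464906297 ≈ -0.55073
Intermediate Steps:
-15727/35421 + 4414/(-41357) = -15727*1/35421 + 4414*(-1/41357) = -15727/35421 - 4414/41357 = -806769833/1464906297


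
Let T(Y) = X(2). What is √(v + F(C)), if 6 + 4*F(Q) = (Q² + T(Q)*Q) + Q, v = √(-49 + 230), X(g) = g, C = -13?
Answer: √(31 + √181) ≈ 6.6674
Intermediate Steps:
T(Y) = 2
v = √181 ≈ 13.454
F(Q) = -3/2 + Q²/4 + 3*Q/4 (F(Q) = -3/2 + ((Q² + 2*Q) + Q)/4 = -3/2 + (Q² + 3*Q)/4 = -3/2 + (Q²/4 + 3*Q/4) = -3/2 + Q²/4 + 3*Q/4)
√(v + F(C)) = √(√181 + (-3/2 + (¼)*(-13)² + (¾)*(-13))) = √(√181 + (-3/2 + (¼)*169 - 39/4)) = √(√181 + (-3/2 + 169/4 - 39/4)) = √(√181 + 31) = √(31 + √181)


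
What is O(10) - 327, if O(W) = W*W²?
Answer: 673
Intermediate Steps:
O(W) = W³
O(10) - 327 = 10³ - 327 = 1000 - 327 = 673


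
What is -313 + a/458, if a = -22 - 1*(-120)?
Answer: -71628/229 ≈ -312.79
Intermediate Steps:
a = 98 (a = -22 + 120 = 98)
-313 + a/458 = -313 + 98/458 = -313 + 98*(1/458) = -313 + 49/229 = -71628/229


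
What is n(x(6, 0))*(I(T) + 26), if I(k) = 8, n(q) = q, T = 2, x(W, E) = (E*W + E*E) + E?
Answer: 0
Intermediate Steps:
x(W, E) = E + E² + E*W (x(W, E) = (E*W + E²) + E = (E² + E*W) + E = E + E² + E*W)
n(x(6, 0))*(I(T) + 26) = (0*(1 + 0 + 6))*(8 + 26) = (0*7)*34 = 0*34 = 0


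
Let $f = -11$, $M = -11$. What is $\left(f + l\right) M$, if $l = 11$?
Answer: $0$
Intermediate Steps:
$\left(f + l\right) M = \left(-11 + 11\right) \left(-11\right) = 0 \left(-11\right) = 0$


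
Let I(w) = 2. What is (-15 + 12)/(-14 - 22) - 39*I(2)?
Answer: -935/12 ≈ -77.917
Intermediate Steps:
(-15 + 12)/(-14 - 22) - 39*I(2) = (-15 + 12)/(-14 - 22) - 39*2 = -3/(-36) - 78 = -3*(-1/36) - 78 = 1/12 - 78 = -935/12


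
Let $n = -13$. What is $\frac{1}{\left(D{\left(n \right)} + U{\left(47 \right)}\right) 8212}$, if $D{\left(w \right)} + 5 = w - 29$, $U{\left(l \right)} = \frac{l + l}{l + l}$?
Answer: $- \frac{1}{377752} \approx -2.6472 \cdot 10^{-6}$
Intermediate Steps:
$U{\left(l \right)} = 1$ ($U{\left(l \right)} = \frac{2 l}{2 l} = 2 l \frac{1}{2 l} = 1$)
$D{\left(w \right)} = -34 + w$ ($D{\left(w \right)} = -5 + \left(w - 29\right) = -5 + \left(-29 + w\right) = -34 + w$)
$\frac{1}{\left(D{\left(n \right)} + U{\left(47 \right)}\right) 8212} = \frac{1}{\left(\left(-34 - 13\right) + 1\right) 8212} = \frac{1}{-47 + 1} \cdot \frac{1}{8212} = \frac{1}{-46} \cdot \frac{1}{8212} = \left(- \frac{1}{46}\right) \frac{1}{8212} = - \frac{1}{377752}$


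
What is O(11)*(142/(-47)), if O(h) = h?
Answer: -1562/47 ≈ -33.234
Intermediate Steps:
O(11)*(142/(-47)) = 11*(142/(-47)) = 11*(142*(-1/47)) = 11*(-142/47) = -1562/47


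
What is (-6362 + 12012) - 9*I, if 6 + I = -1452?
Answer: 18772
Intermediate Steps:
I = -1458 (I = -6 - 1452 = -1458)
(-6362 + 12012) - 9*I = (-6362 + 12012) - 9*(-1458) = 5650 + 13122 = 18772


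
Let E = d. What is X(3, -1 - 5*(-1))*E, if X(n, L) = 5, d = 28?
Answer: 140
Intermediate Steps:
E = 28
X(3, -1 - 5*(-1))*E = 5*28 = 140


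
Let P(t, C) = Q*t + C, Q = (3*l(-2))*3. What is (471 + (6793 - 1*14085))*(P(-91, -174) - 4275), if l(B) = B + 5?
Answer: 47105826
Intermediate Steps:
l(B) = 5 + B
Q = 27 (Q = (3*(5 - 2))*3 = (3*3)*3 = 9*3 = 27)
P(t, C) = C + 27*t (P(t, C) = 27*t + C = C + 27*t)
(471 + (6793 - 1*14085))*(P(-91, -174) - 4275) = (471 + (6793 - 1*14085))*((-174 + 27*(-91)) - 4275) = (471 + (6793 - 14085))*((-174 - 2457) - 4275) = (471 - 7292)*(-2631 - 4275) = -6821*(-6906) = 47105826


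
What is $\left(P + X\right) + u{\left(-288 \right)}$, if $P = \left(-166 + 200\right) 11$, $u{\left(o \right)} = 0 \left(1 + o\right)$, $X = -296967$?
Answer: $-296593$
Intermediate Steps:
$u{\left(o \right)} = 0$
$P = 374$ ($P = 34 \cdot 11 = 374$)
$\left(P + X\right) + u{\left(-288 \right)} = \left(374 - 296967\right) + 0 = -296593 + 0 = -296593$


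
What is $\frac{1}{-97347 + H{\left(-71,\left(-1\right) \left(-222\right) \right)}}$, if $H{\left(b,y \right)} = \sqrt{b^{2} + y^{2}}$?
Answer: $- \frac{97347}{9476384084} - \frac{5 \sqrt{2173}}{9476384084} \approx -1.0297 \cdot 10^{-5}$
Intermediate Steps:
$\frac{1}{-97347 + H{\left(-71,\left(-1\right) \left(-222\right) \right)}} = \frac{1}{-97347 + \sqrt{\left(-71\right)^{2} + \left(\left(-1\right) \left(-222\right)\right)^{2}}} = \frac{1}{-97347 + \sqrt{5041 + 222^{2}}} = \frac{1}{-97347 + \sqrt{5041 + 49284}} = \frac{1}{-97347 + \sqrt{54325}} = \frac{1}{-97347 + 5 \sqrt{2173}}$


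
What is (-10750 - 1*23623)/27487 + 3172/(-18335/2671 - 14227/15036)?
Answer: -3512383859914805/8622269957599 ≈ -407.36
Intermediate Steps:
(-10750 - 1*23623)/27487 + 3172/(-18335/2671 - 14227/15036) = (-10750 - 23623)*(1/27487) + 3172/(-18335*1/2671 - 14227*1/15036) = -34373*1/27487 + 3172/(-18335/2671 - 14227/15036) = -34373/27487 + 3172/(-313685377/40161156) = -34373/27487 + 3172*(-40161156/313685377) = -34373/27487 - 127391186832/313685377 = -3512383859914805/8622269957599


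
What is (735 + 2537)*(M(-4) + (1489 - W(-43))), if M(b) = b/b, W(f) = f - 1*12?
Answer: 5055240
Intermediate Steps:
W(f) = -12 + f (W(f) = f - 12 = -12 + f)
M(b) = 1
(735 + 2537)*(M(-4) + (1489 - W(-43))) = (735 + 2537)*(1 + (1489 - (-12 - 43))) = 3272*(1 + (1489 - 1*(-55))) = 3272*(1 + (1489 + 55)) = 3272*(1 + 1544) = 3272*1545 = 5055240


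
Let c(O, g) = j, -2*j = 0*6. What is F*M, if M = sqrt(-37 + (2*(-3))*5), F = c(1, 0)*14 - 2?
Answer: -2*I*sqrt(67) ≈ -16.371*I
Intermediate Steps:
j = 0 (j = -0*6 = -1/2*0 = 0)
c(O, g) = 0
F = -2 (F = 0*14 - 2 = 0 - 2 = -2)
M = I*sqrt(67) (M = sqrt(-37 - 6*5) = sqrt(-37 - 30) = sqrt(-67) = I*sqrt(67) ≈ 8.1853*I)
F*M = -2*I*sqrt(67)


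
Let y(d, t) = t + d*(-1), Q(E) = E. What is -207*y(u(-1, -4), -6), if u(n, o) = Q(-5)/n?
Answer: 2277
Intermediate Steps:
u(n, o) = -5/n
y(d, t) = t - d
-207*y(u(-1, -4), -6) = -207*(-6 - (-5)/(-1)) = -207*(-6 - (-5)*(-1)) = -207*(-6 - 1*5) = -207*(-6 - 5) = -207*(-11) = 2277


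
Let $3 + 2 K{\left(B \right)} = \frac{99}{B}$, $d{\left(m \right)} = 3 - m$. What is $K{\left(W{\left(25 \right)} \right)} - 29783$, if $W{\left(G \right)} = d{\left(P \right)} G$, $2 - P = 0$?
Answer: $- \frac{744563}{25} \approx -29783.0$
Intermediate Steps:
$P = 2$ ($P = 2 - 0 = 2 + 0 = 2$)
$W{\left(G \right)} = G$ ($W{\left(G \right)} = \left(3 - 2\right) G = 1 G = G$)
$K{\left(B \right)} = - \frac{3}{2} + \frac{99}{2 B}$ ($K{\left(B \right)} = - \frac{3}{2} + \frac{99 \frac{1}{B}}{2} = - \frac{3}{2} + \frac{99}{2 B}$)
$K{\left(W{\left(25 \right)} \right)} - 29783 = \frac{3 \left(33 - 25\right)}{2 \cdot 25} - 29783 = \frac{3}{2} \cdot \frac{1}{25} \left(33 - 25\right) - 29783 = \frac{3}{2} \cdot \frac{1}{25} \cdot 8 - 29783 = \frac{12}{25} - 29783 = - \frac{744563}{25}$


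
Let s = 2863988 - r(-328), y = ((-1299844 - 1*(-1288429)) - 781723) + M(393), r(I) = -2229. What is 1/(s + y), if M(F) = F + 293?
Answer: 1/2073765 ≈ 4.8222e-7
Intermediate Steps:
M(F) = 293 + F
y = -792452 (y = ((-1299844 - 1*(-1288429)) - 781723) + (293 + 393) = ((-1299844 + 1288429) - 781723) + 686 = (-11415 - 781723) + 686 = -793138 + 686 = -792452)
s = 2866217 (s = 2863988 - 1*(-2229) = 2863988 + 2229 = 2866217)
1/(s + y) = 1/(2866217 - 792452) = 1/2073765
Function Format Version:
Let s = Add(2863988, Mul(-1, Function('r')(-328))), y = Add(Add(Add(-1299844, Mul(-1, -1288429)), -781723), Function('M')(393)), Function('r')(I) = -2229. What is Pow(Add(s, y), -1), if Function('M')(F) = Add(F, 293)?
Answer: Rational(1, 2073765) ≈ 4.8222e-7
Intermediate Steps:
Function('M')(F) = Add(293, F)
y = -792452 (y = Add(Add(Add(-1299844, Mul(-1, -1288429)), -781723), Add(293, 393)) = Add(Add(Add(-1299844, 1288429), -781723), 686) = Add(Add(-11415, -781723), 686) = Add(-793138, 686) = -792452)
s = 2866217 (s = Add(2863988, Mul(-1, -2229)) = Add(2863988, 2229) = 2866217)
Pow(Add(s, y), -1) = Pow(Add(2866217, -792452), -1) = Pow(2073765, -1) = Rational(1, 2073765)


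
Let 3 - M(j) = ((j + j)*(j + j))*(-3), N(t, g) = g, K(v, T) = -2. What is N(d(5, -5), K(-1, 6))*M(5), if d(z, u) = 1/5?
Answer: -606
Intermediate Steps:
d(z, u) = ⅕ (d(z, u) = 1*(⅕) = ⅕)
M(j) = 3 + 12*j² (M(j) = 3 - (j + j)*(j + j)*(-3) = 3 - (2*j)*(2*j)*(-3) = 3 - 4*j²*(-3) = 3 - (-12)*j² = 3 + 12*j²)
N(d(5, -5), K(-1, 6))*M(5) = -2*(3 + 12*5²) = -2*(3 + 12*25) = -2*(3 + 300) = -2*303 = -606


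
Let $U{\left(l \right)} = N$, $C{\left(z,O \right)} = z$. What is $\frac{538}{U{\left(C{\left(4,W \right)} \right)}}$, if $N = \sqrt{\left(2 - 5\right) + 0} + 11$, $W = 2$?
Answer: $\frac{2959}{62} - \frac{269 i \sqrt{3}}{62} \approx 47.726 - 7.5149 i$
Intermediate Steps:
$N = 11 + i \sqrt{3}$ ($N = \sqrt{-3 + 0} + 11 = \sqrt{-3} + 11 = i \sqrt{3} + 11 = 11 + i \sqrt{3} \approx 11.0 + 1.732 i$)
$U{\left(l \right)} = 11 + i \sqrt{3}$
$\frac{538}{U{\left(C{\left(4,W \right)} \right)}} = \frac{538}{11 + i \sqrt{3}}$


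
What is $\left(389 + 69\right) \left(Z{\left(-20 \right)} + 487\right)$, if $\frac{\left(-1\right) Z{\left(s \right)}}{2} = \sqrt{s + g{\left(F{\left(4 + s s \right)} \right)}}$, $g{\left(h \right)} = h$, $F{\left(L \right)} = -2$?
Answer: $223046 - 916 i \sqrt{22} \approx 2.2305 \cdot 10^{5} - 4296.4 i$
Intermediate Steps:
$Z{\left(s \right)} = - 2 \sqrt{-2 + s}$ ($Z{\left(s \right)} = - 2 \sqrt{s - 2} = - 2 \sqrt{-2 + s}$)
$\left(389 + 69\right) \left(Z{\left(-20 \right)} + 487\right) = \left(389 + 69\right) \left(- 2 \sqrt{-2 - 20} + 487\right) = 458 \left(- 2 \sqrt{-22} + 487\right) = 458 \left(- 2 i \sqrt{22} + 487\right) = 458 \left(487 - 2 i \sqrt{22}\right) = 223046 - 916 i \sqrt{22}$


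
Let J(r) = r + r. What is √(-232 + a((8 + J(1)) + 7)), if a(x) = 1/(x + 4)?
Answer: I*√102291/21 ≈ 15.23*I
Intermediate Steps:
J(r) = 2*r
a(x) = 1/(4 + x)
√(-232 + a((8 + J(1)) + 7)) = √(-232 + 1/(4 + ((8 + 2*1) + 7))) = √(-232 + 1/(4 + ((8 + 2) + 7))) = √(-232 + 1/(4 + (10 + 7))) = √(-232 + 1/(4 + 17)) = √(-232 + 1/21) = √(-4871/21) = I*√102291/21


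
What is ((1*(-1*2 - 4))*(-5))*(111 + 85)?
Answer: 5880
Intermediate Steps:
((1*(-1*2 - 4))*(-5))*(111 + 85) = ((1*(-2 - 4))*(-5))*196 = ((1*(-6))*(-5))*196 = -6*(-5)*196 = 30*196 = 5880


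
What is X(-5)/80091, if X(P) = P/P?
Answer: 1/80091 ≈ 1.2486e-5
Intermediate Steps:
X(P) = 1
X(-5)/80091 = 1/80091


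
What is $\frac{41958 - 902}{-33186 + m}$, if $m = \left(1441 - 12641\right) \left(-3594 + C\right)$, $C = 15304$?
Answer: $- \frac{20528}{65592593} \approx -0.00031296$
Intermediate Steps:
$m = -131152000$ ($m = \left(1441 - 12641\right) \left(-3594 + 15304\right) = \left(-11200\right) 11710 = -131152000$)
$\frac{41958 - 902}{-33186 + m} = \frac{41958 - 902}{-33186 - 131152000} = \frac{41056}{-131185186} = 41056 \left(- \frac{1}{131185186}\right) = - \frac{20528}{65592593}$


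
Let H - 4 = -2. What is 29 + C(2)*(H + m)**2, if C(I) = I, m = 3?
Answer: 79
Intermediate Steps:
H = 2 (H = 4 - 2 = 2)
29 + C(2)*(H + m)**2 = 29 + 2*(2 + 3)**2 = 29 + 2*5**2 = 29 + 2*25 = 29 + 50 = 79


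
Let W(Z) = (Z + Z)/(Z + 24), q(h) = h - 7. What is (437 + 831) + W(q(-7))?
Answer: 6326/5 ≈ 1265.2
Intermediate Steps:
q(h) = -7 + h
W(Z) = 2*Z/(24 + Z) (W(Z) = (2*Z)/(24 + Z) = 2*Z/(24 + Z))
(437 + 831) + W(q(-7)) = (437 + 831) + 2*(-7 - 7)/(24 + (-7 - 7)) = 1268 + 2*(-14)/(24 - 14) = 1268 + 2*(-14)/10 = 1268 + 2*(-14)*(⅒) = 1268 - 14/5 = 6326/5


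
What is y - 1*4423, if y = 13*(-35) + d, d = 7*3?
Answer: -4857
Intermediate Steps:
d = 21
y = -434 (y = 13*(-35) + 21 = -455 + 21 = -434)
y - 1*4423 = -434 - 1*4423 = -434 - 4423 = -4857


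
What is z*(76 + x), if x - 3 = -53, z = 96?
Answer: 2496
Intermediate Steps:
x = -50 (x = 3 - 53 = -50)
z*(76 + x) = 96*(76 - 50) = 96*26 = 2496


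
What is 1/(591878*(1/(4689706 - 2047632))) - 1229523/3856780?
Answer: 4731085273763/1141371616420 ≈ 4.1451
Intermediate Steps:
1/(591878*(1/(4689706 - 2047632))) - 1229523/3856780 = 1/(591878*(1/2642074)) - 1229523*1/3856780 = 1/(591878*(1/2642074)) - 1229523/3856780 = (1/591878)*2642074 - 1229523/3856780 = 1321037/295939 - 1229523/3856780 = 4731085273763/1141371616420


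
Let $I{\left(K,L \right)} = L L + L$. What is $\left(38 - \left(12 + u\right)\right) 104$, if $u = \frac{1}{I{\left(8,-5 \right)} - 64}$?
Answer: $\frac{29770}{11} \approx 2706.4$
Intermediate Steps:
$I{\left(K,L \right)} = L + L^{2}$ ($I{\left(K,L \right)} = L^{2} + L = L + L^{2}$)
$u = - \frac{1}{44}$ ($u = \frac{1}{- 5 \left(1 - 5\right) - 64} = \frac{1}{\left(-5\right) \left(-4\right) - 64} = \frac{1}{20 - 64} = \frac{1}{-44} = - \frac{1}{44} \approx -0.022727$)
$\left(38 - \left(12 + u\right)\right) 104 = \left(38 - \frac{527}{44}\right) 104 = \frac{1145}{44} \cdot 104 = \frac{29770}{11}$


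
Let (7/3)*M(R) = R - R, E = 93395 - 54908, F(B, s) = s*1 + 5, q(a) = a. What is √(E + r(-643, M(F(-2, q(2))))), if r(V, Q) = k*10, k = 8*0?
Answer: √38487 ≈ 196.18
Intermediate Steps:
F(B, s) = 5 + s (F(B, s) = s + 5 = 5 + s)
k = 0
E = 38487
M(R) = 0 (M(R) = 3*(R - R)/7 = (3/7)*0 = 0)
r(V, Q) = 0 (r(V, Q) = 0*10 = 0)
√(E + r(-643, M(F(-2, q(2))))) = √(38487 + 0) = √38487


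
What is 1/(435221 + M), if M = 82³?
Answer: 1/986589 ≈ 1.0136e-6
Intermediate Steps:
M = 551368
1/(435221 + M) = 1/(435221 + 551368) = 1/986589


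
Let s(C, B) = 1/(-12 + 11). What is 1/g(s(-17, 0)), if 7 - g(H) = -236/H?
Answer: -1/229 ≈ -0.0043668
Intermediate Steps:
s(C, B) = -1 (s(C, B) = 1/(-1) = -1)
g(H) = 7 + 236/H (g(H) = 7 - (-236)/H = 7 + 236/H)
1/g(s(-17, 0)) = 1/(7 + 236/(-1)) = 1/(7 + 236*(-1)) = 1/(7 - 236) = 1/(-229) = -1/229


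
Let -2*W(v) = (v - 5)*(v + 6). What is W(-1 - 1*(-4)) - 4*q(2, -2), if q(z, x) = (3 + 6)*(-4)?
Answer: 153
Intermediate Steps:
W(v) = -(-5 + v)*(6 + v)/2 (W(v) = -(v - 5)*(v + 6)/2 = -(-5 + v)*(6 + v)/2)
q(z, x) = -36 (q(z, x) = 9*(-4) = -36)
W(-1 - 1*(-4)) - 4*q(2, -2) = (15 - (-1 - 1*(-4))/2 - (-1 - 1*(-4))²/2) - 4*(-36) = (15 - (-1 + 4)/2 - (-1 + 4)²/2) + 144 = (15 - ½*3 - ½*3²) + 144 = (15 - 3/2 - ½*9) + 144 = (15 - 3/2 - 9/2) + 144 = 9 + 144 = 153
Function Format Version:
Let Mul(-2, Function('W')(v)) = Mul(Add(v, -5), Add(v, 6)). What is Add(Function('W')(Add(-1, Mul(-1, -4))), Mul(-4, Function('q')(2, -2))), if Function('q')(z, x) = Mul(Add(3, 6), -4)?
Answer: 153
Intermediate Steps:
Function('W')(v) = Mul(Rational(-1, 2), Add(-5, v), Add(6, v)) (Function('W')(v) = Mul(Rational(-1, 2), Mul(Add(v, -5), Add(v, 6))) = Mul(Rational(-1, 2), Mul(Add(-5, v), Add(6, v))) = Mul(Rational(-1, 2), Add(-5, v), Add(6, v)))
Function('q')(z, x) = -36 (Function('q')(z, x) = Mul(9, -4) = -36)
Add(Function('W')(Add(-1, Mul(-1, -4))), Mul(-4, Function('q')(2, -2))) = Add(Add(15, Mul(Rational(-1, 2), Add(-1, Mul(-1, -4))), Mul(Rational(-1, 2), Pow(Add(-1, Mul(-1, -4)), 2))), Mul(-4, -36)) = Add(Add(15, Mul(Rational(-1, 2), Add(-1, 4)), Mul(Rational(-1, 2), Pow(Add(-1, 4), 2))), 144) = Add(Add(15, Mul(Rational(-1, 2), 3), Mul(Rational(-1, 2), Pow(3, 2))), 144) = Add(Add(15, Rational(-3, 2), Mul(Rational(-1, 2), 9)), 144) = Add(Add(15, Rational(-3, 2), Rational(-9, 2)), 144) = Add(9, 144) = 153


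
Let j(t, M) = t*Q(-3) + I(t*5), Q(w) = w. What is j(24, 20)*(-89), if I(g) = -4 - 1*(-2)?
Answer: 6586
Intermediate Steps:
I(g) = -2 (I(g) = -4 + 2 = -2)
j(t, M) = -2 - 3*t (j(t, M) = t*(-3) - 2 = -3*t - 2 = -2 - 3*t)
j(24, 20)*(-89) = (-2 - 3*24)*(-89) = (-2 - 72)*(-89) = -74*(-89) = 6586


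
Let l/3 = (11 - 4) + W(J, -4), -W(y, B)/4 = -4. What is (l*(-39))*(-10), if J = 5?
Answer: 26910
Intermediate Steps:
W(y, B) = 16 (W(y, B) = -4*(-4) = 16)
l = 69 (l = 3*((11 - 4) + 16) = 3*(7 + 16) = 3*23 = 69)
(l*(-39))*(-10) = (69*(-39))*(-10) = -2691*(-10) = 26910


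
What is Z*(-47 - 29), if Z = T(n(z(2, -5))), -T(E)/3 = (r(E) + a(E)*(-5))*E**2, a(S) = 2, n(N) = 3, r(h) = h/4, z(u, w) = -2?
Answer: -18981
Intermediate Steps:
r(h) = h/4 (r(h) = h*(1/4) = h/4)
T(E) = -3*E**2*(-10 + E/4) (T(E) = -3*(E/4 + 2*(-5))*E**2 = -3*(E/4 - 10)*E**2 = -3*(-10 + E/4)*E**2 = -3*E**2*(-10 + E/4))
Z = 999/4 (Z = (3/4)*3**2*(40 - 1*3) = (3/4)*9*(40 - 3) = (3/4)*9*37 = 999/4 ≈ 249.75)
Z*(-47 - 29) = 999*(-47 - 29)/4 = (999/4)*(-76) = -18981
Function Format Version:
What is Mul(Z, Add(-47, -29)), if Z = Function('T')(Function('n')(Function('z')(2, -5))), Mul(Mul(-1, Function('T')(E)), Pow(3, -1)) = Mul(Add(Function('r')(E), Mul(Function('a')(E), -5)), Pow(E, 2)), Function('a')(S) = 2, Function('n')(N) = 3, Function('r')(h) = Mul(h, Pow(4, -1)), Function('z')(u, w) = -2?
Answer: -18981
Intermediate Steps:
Function('r')(h) = Mul(Rational(1, 4), h) (Function('r')(h) = Mul(h, Rational(1, 4)) = Mul(Rational(1, 4), h))
Function('T')(E) = Mul(-3, Pow(E, 2), Add(-10, Mul(Rational(1, 4), E))) (Function('T')(E) = Mul(-3, Mul(Add(Mul(Rational(1, 4), E), Mul(2, -5)), Pow(E, 2))) = Mul(-3, Mul(Add(Mul(Rational(1, 4), E), -10), Pow(E, 2))) = Mul(-3, Mul(Add(-10, Mul(Rational(1, 4), E)), Pow(E, 2))) = Mul(-3, Mul(Pow(E, 2), Add(-10, Mul(Rational(1, 4), E)))) = Mul(-3, Pow(E, 2), Add(-10, Mul(Rational(1, 4), E))))
Z = Rational(999, 4) (Z = Mul(Rational(3, 4), Pow(3, 2), Add(40, Mul(-1, 3))) = Mul(Rational(3, 4), 9, Add(40, -3)) = Mul(Rational(3, 4), 9, 37) = Rational(999, 4) ≈ 249.75)
Mul(Z, Add(-47, -29)) = Mul(Rational(999, 4), Add(-47, -29)) = Mul(Rational(999, 4), -76) = -18981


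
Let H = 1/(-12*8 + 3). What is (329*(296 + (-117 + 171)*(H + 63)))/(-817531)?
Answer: -3428180/2303951 ≈ -1.4880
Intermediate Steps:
H = -1/93 (H = 1/(-96 + 3) = 1/(-93) = -1/93 ≈ -0.010753)
(329*(296 + (-117 + 171)*(H + 63)))/(-817531) = (329*(296 + (-117 + 171)*(-1/93 + 63)))/(-817531) = (329*(296 + 54*(5858/93)))*(-1/817531) = (329*(296 + 105444/31))*(-1/817531) = (329*(114620/31))*(-1/817531) = (37709980/31)*(-1/817531) = -3428180/2303951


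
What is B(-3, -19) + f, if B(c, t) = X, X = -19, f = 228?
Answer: 209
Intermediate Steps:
B(c, t) = -19
B(-3, -19) + f = -19 + 228 = 209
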